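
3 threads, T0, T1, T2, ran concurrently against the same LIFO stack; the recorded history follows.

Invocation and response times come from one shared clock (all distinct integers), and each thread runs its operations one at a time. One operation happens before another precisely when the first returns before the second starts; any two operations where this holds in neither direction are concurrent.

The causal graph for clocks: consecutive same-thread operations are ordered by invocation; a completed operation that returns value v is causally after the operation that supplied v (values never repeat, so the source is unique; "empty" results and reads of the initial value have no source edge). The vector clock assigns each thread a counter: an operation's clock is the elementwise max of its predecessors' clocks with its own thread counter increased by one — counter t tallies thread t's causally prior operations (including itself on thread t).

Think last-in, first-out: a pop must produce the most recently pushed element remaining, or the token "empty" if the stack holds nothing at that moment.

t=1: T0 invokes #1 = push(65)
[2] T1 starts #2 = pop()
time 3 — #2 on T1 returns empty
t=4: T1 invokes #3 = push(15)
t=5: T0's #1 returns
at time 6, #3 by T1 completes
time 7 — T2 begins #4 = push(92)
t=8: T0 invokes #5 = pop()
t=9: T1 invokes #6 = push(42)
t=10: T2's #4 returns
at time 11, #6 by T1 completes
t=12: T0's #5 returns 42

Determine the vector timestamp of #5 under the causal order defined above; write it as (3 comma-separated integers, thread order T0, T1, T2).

invoked at 7, #4 has no predecessors; its own T2 bump gives (0, 0, 1)
invoked at 2, #2 has no predecessors; its own T1 bump gives (0, 1, 0)
invoked at 1, #1 has no predecessors; its own T0 bump gives (1, 0, 0)
merge at #3 (invoked 4): VC(#2)=(0, 1, 0), own-thread bump on T1 → (0, 2, 0)
merge at #6 (invoked 9): VC(#3)=(0, 2, 0), own-thread bump on T1 → (0, 3, 0)
merge at #5 (invoked 8): VC(#1)=(1, 0, 0), VC(#6)=(0, 3, 0), own-thread bump on T0 → (2, 3, 0)
target: VC(#5) = (2, 3, 0)

(2, 3, 0)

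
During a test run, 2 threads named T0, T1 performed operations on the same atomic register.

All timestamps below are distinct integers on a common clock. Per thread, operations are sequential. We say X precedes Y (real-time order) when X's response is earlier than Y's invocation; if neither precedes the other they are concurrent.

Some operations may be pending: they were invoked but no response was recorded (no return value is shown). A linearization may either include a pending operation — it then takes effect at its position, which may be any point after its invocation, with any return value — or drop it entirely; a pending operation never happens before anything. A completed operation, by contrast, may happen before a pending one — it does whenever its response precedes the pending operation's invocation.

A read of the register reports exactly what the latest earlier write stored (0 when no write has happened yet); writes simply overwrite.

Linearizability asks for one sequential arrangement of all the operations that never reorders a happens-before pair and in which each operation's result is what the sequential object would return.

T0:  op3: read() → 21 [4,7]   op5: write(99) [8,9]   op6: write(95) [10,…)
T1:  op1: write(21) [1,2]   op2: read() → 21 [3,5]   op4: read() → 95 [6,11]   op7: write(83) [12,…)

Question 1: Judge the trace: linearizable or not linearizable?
witness order: op1, op2, op3, op5, op6, op4
1. op1 write(21), leaving value 21
2. op2 read() → 21, leaving value 21
3. op3 read() → 21, leaving value 21
4. op5 write(99), leaving value 99
5. op6 write(95) (pending, included), leaving value 95
6. op4 read() → 95, leaving value 95

linearizable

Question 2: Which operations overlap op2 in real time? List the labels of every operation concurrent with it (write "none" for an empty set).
op2 runs from 3 to 5; window-overlapping ops are concurrent
op1 [1,2]: before
op3 [4,7]: concurrent
op4 [6,11]: after
op5 [8,9]: after
op6 [10,…): after
op7 [12,…): after

op3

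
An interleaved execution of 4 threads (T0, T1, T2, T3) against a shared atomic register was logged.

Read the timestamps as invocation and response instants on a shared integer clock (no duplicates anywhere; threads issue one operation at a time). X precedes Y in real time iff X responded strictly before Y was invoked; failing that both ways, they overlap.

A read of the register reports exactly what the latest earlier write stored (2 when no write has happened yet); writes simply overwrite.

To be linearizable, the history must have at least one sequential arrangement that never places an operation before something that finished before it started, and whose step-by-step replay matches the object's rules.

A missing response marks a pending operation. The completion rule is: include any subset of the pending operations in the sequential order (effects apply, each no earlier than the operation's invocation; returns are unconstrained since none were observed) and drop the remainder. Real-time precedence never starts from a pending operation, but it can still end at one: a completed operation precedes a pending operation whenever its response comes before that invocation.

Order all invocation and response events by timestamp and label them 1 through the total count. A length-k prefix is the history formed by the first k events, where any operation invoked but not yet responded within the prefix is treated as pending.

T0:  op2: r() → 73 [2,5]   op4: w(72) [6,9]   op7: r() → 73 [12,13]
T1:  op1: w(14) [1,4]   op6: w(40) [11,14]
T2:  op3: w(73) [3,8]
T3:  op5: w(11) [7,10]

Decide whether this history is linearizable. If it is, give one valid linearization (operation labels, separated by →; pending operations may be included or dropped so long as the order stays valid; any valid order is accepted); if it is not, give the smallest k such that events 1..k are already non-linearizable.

events 1..12 are fine; event 13 — the response of op7 at time 13 — makes the prefix non-linearizable
6 completed operations, 20 real-time-consistent orders — every atomic register replay fails
including or dropping the 1 pending operation (op6) in any combination fails
take op1, op2, op3, op4, op5, op7 (pending dropped): step 2 already fails, because op2 r() → 73 cannot occur there
take op1, op2, op3, op5, op4, op7 (pending dropped): step 2 already fails, because op2 r() → 73 cannot occur there

not linearizable — minimal violating prefix: 13 events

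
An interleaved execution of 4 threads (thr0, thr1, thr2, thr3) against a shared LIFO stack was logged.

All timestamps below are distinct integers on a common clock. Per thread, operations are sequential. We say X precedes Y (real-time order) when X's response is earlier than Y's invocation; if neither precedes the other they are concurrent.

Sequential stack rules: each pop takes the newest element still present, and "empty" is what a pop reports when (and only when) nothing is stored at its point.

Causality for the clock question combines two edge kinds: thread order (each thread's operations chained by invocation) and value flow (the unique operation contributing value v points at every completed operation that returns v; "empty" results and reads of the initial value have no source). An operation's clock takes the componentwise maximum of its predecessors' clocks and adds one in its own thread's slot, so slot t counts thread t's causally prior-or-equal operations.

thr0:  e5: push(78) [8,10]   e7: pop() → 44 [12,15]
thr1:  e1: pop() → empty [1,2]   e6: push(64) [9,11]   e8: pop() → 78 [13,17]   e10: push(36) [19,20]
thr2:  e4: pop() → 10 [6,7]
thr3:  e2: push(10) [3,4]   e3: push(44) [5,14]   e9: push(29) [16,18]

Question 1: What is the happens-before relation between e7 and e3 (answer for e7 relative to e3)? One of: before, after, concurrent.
Answer: concurrent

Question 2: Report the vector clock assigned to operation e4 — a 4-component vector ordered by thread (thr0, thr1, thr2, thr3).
Answer: (0, 0, 1, 1)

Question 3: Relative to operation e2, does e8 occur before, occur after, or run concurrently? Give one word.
Answer: after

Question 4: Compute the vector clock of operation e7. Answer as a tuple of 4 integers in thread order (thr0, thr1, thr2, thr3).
Answer: (2, 0, 0, 2)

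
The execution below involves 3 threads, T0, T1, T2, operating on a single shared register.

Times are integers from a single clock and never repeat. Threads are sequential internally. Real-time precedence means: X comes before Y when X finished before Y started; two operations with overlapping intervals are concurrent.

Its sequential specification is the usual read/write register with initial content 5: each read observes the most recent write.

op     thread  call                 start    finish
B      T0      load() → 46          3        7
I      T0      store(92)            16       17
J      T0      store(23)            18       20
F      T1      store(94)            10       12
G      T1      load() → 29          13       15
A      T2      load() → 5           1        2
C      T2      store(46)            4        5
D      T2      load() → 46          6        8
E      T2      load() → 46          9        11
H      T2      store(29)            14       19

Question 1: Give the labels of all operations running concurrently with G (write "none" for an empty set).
H

G spans [13,15]: anything still running between times 13 and 15 counts as concurrent
A [1,2]: before
B [3,7]: before
C [4,5]: before
D [6,8]: before
E [9,11]: before
F [10,12]: before
H [14,19]: concurrent
I [16,17]: after
J [18,20]: after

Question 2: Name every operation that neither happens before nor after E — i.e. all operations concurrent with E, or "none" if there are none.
F

E spans [9,11]; an op avoiding the whole window 9..11 is ordered, any other is concurrent
A [1,2]: before
B [3,7]: before
C [4,5]: before
D [6,8]: before
F [10,12]: concurrent
G [13,15]: after
H [14,19]: after
I [16,17]: after
J [18,20]: after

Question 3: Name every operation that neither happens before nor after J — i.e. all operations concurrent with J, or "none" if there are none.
H

concurrent with J ([18,20]): every op whose interval crosses 18..20
A [1,2]: before
B [3,7]: before
C [4,5]: before
D [6,8]: before
E [9,11]: before
F [10,12]: before
G [13,15]: before
H [14,19]: concurrent
I [16,17]: before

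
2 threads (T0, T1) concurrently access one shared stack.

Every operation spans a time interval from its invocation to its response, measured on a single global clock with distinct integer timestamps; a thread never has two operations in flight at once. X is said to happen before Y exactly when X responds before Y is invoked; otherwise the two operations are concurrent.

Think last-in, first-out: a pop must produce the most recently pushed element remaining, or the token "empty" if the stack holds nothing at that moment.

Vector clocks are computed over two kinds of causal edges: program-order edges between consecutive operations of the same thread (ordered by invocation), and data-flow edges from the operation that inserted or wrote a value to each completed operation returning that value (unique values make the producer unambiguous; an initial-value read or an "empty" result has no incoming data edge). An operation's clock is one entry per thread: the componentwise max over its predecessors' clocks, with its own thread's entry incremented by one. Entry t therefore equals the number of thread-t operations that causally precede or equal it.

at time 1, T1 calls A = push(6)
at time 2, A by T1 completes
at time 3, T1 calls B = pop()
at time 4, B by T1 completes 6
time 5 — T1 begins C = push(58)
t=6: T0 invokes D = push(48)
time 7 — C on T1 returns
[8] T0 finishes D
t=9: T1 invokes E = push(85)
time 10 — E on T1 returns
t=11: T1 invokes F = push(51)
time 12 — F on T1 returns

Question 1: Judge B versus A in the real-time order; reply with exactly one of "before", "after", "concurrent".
Answer: after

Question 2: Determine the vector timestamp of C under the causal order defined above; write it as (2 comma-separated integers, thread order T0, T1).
Answer: (0, 3)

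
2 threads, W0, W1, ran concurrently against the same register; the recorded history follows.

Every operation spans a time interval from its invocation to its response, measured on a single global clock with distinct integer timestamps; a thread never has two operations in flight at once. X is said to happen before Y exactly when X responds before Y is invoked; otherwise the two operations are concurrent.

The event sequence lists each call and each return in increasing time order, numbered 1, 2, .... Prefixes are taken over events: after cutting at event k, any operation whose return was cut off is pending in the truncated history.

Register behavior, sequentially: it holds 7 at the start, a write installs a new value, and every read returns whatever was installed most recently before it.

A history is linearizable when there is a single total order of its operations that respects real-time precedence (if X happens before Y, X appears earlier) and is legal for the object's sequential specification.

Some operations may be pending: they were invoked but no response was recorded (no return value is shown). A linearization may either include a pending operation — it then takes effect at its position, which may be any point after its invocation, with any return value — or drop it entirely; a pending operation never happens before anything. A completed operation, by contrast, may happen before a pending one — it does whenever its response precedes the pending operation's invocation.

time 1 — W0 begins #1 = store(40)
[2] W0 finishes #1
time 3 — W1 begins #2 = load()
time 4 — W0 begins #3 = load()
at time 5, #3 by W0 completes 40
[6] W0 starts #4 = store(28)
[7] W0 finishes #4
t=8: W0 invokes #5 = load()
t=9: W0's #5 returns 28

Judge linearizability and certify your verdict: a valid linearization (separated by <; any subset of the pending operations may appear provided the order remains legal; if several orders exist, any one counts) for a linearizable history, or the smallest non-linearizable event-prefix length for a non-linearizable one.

1. #1 store(40), leaving value 40
2. #2 load() (pending, included), leaving value 40
3. #3 load() → 40, leaving value 40
4. #4 store(28), leaving value 28
5. #5 load() → 28, leaving value 28

linearizable — witness: #1 < #2 < #3 < #4 < #5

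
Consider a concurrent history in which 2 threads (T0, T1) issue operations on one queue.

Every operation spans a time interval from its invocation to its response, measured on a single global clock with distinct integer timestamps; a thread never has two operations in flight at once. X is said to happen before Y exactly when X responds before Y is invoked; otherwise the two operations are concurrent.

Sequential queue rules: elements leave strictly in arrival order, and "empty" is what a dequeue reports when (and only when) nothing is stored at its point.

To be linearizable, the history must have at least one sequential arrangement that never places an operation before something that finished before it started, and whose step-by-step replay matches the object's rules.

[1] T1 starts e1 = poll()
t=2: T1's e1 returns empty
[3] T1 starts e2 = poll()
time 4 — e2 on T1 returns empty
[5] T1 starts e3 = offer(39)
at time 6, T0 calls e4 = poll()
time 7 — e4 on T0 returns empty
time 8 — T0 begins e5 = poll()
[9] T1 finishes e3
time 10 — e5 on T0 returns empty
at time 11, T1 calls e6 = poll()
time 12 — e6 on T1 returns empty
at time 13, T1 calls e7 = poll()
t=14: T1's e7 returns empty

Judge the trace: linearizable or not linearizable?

not linearizable

through event 11 a valid linearization exists; event 12 (e6 responding at time 12) ends that
every one of the 3 real-time-consistent orders over 6 completed queue ops fails the sequential spec
take e1, e2, e3, e4, e5, e6: step 4 already fails, because e4 poll() → empty cannot occur there
take e1, e2, e4, e3, e5, e6: step 5 already fails, because e5 poll() → empty cannot occur there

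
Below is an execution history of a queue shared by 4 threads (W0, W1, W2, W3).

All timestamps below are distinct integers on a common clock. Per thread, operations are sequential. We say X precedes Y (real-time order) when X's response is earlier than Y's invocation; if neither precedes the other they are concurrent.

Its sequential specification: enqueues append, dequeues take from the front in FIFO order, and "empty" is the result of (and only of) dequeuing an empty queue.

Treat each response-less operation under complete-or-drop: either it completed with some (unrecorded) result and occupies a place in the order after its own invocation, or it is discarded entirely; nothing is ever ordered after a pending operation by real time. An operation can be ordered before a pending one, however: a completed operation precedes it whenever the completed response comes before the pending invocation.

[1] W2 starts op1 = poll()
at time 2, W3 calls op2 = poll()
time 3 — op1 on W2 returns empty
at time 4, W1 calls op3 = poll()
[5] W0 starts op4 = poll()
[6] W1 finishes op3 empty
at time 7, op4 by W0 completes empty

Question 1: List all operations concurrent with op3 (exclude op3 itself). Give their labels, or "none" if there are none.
op2, op4

concurrent with op3 ([4,6]): every op whose interval crosses 4..6
op1 [1,3]: before
op2 [2,…): concurrent
op4 [5,7]: concurrent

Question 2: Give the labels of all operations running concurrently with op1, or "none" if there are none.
op2

overlap test against op1 [1,3]: concurrent iff the interval meets 1..3
op2 [2,…): concurrent
op3 [4,6]: after
op4 [5,7]: after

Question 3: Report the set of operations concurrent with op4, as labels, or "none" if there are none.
op2, op3

op4 spans [5,7]: anything still running between times 5 and 7 counts as concurrent
op1 [1,3]: before
op2 [2,…): concurrent
op3 [4,6]: concurrent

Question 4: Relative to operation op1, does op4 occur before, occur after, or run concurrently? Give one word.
after

op4 spans [5,7], op1 spans [1,3]
resp(op1)=3 < inv(op4)=5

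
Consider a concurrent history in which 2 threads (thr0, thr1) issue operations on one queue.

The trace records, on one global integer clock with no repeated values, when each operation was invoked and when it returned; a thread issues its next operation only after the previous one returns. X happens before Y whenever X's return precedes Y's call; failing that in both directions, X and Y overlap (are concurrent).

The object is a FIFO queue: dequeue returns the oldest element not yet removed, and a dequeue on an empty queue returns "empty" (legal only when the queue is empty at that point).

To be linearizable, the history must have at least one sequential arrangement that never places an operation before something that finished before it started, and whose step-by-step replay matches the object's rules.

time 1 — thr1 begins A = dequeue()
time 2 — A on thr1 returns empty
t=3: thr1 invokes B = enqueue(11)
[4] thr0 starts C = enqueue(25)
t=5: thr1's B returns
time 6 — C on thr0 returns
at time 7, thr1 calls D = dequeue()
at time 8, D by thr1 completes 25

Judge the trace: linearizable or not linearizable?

linearizable

a witness: A, C, B, D
step 1: A dequeue() → empty — queue <>
step 2: C enqueue(25) — queue <25>
step 3: B enqueue(11) — queue <25,11>
step 4: D dequeue() → 25 — queue <11>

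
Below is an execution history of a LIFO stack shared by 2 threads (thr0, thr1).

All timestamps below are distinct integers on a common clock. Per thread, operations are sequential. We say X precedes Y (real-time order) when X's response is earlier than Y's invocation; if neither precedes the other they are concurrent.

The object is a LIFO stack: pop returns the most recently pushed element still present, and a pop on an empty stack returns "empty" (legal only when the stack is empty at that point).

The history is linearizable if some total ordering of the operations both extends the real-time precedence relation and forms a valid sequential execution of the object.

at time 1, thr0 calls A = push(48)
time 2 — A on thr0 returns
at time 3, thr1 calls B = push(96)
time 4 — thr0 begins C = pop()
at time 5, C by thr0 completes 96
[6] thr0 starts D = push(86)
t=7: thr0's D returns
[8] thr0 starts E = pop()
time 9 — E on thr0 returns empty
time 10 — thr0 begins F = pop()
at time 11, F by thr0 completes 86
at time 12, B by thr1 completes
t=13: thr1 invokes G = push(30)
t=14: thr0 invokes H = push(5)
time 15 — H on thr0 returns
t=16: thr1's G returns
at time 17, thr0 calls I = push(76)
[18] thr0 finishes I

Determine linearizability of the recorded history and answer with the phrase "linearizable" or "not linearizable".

events 1..8 are fine; event 9 — the response of E at time 9 — makes the prefix non-linearizable
a single order respects real time; the 4 completed LIFO stack operations fail replay along it
no completion choice of the 1 pending operation (B) rescues it — every subset was tried
sample order A, C, D, E (pending dropped) stalls at step 2 — C pop() → 96 has no legal effect

not linearizable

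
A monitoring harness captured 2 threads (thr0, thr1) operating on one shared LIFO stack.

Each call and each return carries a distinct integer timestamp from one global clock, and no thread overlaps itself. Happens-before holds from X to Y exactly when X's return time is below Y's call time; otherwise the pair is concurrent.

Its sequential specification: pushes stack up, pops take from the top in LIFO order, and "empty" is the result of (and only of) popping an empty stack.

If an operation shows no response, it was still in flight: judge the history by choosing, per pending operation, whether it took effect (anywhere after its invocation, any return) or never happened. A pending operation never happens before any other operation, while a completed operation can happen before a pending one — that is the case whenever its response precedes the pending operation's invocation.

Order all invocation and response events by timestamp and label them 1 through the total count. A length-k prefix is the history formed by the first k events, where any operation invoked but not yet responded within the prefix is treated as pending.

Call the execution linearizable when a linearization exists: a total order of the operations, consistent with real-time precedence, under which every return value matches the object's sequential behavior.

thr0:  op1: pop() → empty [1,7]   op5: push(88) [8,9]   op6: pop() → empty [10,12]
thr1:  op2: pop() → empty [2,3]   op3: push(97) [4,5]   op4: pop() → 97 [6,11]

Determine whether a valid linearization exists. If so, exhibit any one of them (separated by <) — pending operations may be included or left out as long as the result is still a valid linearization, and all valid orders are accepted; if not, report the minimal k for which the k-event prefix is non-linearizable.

events 1..11 are fine; event 12 — the response of op6 at time 12 — makes the prefix non-linearizable
no legal order exists: 10 real-time-consistent candidates over 6 completed LIFO stack operations, all rejected
e.g. op1, op2, op3, op4, op5, op6: illegal at step 6, since op6 pop() → empty cannot apply there
e.g. op1, op2, op3, op5, op4, op6: illegal at step 5, since op4 pop() → 97 cannot apply there

not linearizable — minimal violating prefix: 12 events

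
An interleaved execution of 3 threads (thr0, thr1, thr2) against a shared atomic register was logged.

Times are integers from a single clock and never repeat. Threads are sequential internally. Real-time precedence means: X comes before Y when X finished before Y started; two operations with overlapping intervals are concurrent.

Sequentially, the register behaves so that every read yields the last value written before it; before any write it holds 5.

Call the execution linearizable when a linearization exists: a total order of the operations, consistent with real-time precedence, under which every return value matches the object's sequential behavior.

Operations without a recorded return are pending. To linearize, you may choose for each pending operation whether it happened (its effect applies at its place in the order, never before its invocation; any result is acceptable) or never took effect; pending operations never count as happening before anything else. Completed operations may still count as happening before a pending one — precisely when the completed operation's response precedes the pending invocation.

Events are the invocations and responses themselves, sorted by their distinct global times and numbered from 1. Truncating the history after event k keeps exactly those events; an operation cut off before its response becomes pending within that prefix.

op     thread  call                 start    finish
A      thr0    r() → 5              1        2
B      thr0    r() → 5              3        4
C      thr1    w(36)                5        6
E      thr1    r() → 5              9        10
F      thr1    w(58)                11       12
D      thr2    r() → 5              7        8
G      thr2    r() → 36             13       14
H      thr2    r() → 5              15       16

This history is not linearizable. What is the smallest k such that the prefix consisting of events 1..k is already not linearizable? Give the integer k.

events 1..7 are linearizable, e.g. via A, B, C:
after step 1 (A r() → 5): value 5
after step 2 (B r() → 5): value 5
after step 3 (C w(36)): value 36
once event 8 joins (D's response, time 8), exhaustive search finds no witness
one such order, A, B, C, D, breaks at step 4 where D r() → 5 is illegal

8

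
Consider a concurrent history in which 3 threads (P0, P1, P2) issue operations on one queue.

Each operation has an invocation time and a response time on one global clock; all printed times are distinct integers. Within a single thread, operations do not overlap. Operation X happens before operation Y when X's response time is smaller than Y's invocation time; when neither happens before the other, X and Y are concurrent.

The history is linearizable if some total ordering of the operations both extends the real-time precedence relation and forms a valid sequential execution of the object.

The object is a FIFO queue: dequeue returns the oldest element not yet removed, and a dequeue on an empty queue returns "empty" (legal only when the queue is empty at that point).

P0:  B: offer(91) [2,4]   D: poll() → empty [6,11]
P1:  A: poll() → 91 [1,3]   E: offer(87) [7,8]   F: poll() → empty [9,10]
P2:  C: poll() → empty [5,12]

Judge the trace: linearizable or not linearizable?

cut after 11 events: linearizable; cut after 12 events (C responds, time 12): not linearizable
6 completed operations, 24 real-time-consistent orders — every queue replay fails
one such order, A, B, C, D, E, F, breaks at step 1 where A poll() → 91 is illegal
one such order, A, B, C, E, D, F, breaks at step 1 where A poll() → 91 is illegal

not linearizable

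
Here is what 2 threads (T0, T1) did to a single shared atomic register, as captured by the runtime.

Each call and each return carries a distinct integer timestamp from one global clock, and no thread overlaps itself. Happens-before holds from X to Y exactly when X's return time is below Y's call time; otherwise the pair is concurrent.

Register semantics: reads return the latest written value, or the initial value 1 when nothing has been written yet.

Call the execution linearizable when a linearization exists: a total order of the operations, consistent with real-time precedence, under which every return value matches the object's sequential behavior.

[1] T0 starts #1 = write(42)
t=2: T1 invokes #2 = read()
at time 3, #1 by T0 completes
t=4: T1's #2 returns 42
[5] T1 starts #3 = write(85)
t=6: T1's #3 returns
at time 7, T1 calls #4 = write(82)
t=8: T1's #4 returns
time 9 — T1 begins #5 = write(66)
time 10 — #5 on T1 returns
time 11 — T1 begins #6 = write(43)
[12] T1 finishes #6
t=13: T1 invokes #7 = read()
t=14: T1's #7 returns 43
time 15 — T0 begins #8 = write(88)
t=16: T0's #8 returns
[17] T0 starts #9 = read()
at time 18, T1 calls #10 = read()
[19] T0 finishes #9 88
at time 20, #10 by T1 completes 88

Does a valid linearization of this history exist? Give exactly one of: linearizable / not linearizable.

witness order: #1, #2, #3, #4, #5, #6, #7, #8, #9, #10
step 1: #1 write(42) — value 42
step 2: #2 read() → 42 — value 42
step 3: #3 write(85) — value 85
step 4: #4 write(82) — value 82
step 5: #5 write(66) — value 66
step 6: #6 write(43) — value 43
step 7: #7 read() → 43 — value 43
step 8: #8 write(88) — value 88
step 9: #9 read() → 88 — value 88
step 10: #10 read() → 88 — value 88

linearizable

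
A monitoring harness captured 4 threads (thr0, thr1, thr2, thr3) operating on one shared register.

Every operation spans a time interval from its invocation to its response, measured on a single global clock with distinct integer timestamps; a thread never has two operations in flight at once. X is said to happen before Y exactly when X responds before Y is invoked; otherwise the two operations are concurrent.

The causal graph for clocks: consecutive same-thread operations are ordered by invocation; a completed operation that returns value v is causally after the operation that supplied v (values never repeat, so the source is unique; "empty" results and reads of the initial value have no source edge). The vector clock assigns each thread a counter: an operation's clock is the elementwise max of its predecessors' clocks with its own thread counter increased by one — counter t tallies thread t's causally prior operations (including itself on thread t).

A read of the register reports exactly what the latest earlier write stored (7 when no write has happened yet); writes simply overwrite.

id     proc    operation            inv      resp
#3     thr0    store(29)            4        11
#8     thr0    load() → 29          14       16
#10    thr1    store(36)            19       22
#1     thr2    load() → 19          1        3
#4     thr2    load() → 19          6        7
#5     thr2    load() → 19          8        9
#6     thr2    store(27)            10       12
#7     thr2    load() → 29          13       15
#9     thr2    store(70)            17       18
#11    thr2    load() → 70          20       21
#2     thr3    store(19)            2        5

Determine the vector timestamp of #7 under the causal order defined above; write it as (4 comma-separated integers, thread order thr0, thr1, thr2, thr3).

no predecessors for #2 (invoked 2): thr3 increments from zero → (0, 0, 0, 1)
no predecessors for #10 (invoked 19): thr1 increments from zero → (0, 1, 0, 0)
no predecessors for #3 (invoked 4): thr0 increments from zero → (1, 0, 0, 0)
VC(#1, invoked at 1): max of VC(#2)=(0, 0, 0, 1), then +1 on thread thr2 → (0, 0, 1, 1)
VC(#8, invoked at 14): max of VC(#3)=(1, 0, 0, 0), then +1 on thread thr0 → (2, 0, 0, 0)
VC(#4, invoked at 6): max of VC(#1)=(0, 0, 1, 1), VC(#2)=(0, 0, 0, 1), then +1 on thread thr2 → (0, 0, 2, 1)
VC(#5, invoked at 8): max of VC(#2)=(0, 0, 0, 1), VC(#4)=(0, 0, 2, 1), then +1 on thread thr2 → (0, 0, 3, 1)
VC(#6, invoked at 10): max of VC(#5)=(0, 0, 3, 1), then +1 on thread thr2 → (0, 0, 4, 1)
VC(#7, invoked at 13): max of VC(#3)=(1, 0, 0, 0), VC(#6)=(0, 0, 4, 1), then +1 on thread thr2 → (1, 0, 5, 1)
VC(#9, invoked at 17): max of VC(#7)=(1, 0, 5, 1), then +1 on thread thr2 → (1, 0, 6, 1)
VC(#11, invoked at 20): max of VC(#9)=(1, 0, 6, 1), then +1 on thread thr2 → (1, 0, 7, 1)
target: VC(#7) = (1, 0, 5, 1)

(1, 0, 5, 1)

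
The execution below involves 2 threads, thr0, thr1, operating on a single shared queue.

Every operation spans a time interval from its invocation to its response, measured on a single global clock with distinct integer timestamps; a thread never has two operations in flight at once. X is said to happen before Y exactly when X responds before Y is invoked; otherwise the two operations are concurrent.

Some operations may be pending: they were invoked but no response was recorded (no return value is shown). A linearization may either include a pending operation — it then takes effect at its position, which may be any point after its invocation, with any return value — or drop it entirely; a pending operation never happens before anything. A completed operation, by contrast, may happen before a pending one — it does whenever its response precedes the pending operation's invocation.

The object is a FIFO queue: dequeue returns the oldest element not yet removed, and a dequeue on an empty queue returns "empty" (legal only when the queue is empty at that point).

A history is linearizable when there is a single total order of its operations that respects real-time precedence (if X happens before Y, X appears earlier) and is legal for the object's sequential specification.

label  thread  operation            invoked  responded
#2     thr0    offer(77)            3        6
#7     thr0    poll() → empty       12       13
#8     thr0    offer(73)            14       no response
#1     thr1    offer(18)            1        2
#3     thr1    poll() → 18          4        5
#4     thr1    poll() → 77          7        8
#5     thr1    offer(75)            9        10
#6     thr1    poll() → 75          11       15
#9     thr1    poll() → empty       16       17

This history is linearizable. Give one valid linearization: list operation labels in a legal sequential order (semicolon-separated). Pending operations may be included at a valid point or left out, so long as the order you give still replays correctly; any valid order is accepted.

#1; #2; #3; #4; #5; #6; #7; #9

step 1: #1 offer(18) — queue <18>
step 2: #2 offer(77) — queue <18,77>
step 3: #3 poll() → 18 — queue <77>
step 4: #4 poll() → 77 — queue <>
step 5: #5 offer(75) — queue <75>
step 6: #6 poll() → 75 — queue <>
step 7: #7 poll() → empty — queue <>
step 8: #9 poll() → empty — queue <>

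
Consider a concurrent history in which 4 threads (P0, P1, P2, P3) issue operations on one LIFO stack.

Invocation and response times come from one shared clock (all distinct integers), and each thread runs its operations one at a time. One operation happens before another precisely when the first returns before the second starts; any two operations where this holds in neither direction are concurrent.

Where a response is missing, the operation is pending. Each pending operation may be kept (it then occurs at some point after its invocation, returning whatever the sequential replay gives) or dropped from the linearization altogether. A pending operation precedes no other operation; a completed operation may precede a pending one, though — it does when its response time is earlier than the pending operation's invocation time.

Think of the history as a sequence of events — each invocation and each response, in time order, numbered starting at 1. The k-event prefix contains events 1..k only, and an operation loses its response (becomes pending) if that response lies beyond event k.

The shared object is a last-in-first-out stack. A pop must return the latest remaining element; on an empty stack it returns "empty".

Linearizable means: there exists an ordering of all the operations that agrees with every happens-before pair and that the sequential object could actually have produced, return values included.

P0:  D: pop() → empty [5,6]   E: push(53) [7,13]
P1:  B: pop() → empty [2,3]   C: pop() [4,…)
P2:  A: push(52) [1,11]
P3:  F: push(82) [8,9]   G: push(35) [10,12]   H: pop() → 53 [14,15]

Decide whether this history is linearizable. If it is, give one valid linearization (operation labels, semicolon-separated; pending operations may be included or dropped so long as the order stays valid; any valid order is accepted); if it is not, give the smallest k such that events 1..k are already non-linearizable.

linearizable — witness: B; A; C; D; F; G; E; H

after step 1 (B pop() → empty): stack <>
after step 2 (A push(52)): stack <52>
after step 3 (C pop() (pending, included)): stack <>
after step 4 (D pop() → empty): stack <>
after step 5 (F push(82)): stack <82>
after step 6 (G push(35)): stack <82,35>
after step 7 (E push(53)): stack <82,35,53>
after step 8 (H pop() → 53): stack <82,35>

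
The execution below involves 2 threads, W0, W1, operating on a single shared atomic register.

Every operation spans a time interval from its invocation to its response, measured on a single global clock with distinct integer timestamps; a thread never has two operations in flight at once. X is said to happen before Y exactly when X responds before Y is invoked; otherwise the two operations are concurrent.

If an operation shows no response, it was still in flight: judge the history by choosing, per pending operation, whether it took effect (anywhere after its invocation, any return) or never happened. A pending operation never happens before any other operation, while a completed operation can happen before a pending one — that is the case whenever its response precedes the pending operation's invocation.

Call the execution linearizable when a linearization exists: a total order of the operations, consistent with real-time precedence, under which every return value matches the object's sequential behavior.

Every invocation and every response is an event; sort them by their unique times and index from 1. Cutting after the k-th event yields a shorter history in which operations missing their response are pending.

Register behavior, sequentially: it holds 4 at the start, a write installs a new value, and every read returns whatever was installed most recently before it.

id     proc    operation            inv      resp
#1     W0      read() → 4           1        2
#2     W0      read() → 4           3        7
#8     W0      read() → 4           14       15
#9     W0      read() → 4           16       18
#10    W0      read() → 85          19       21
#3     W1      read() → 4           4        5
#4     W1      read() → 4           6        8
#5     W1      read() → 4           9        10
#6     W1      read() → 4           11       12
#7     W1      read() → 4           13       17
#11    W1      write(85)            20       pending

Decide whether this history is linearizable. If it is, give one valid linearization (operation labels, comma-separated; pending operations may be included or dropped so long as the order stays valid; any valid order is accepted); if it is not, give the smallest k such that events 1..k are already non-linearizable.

step 1: #1 read() → 4 — value 4
step 2: #2 read() → 4 — value 4
step 3: #3 read() → 4 — value 4
step 4: #4 read() → 4 — value 4
step 5: #5 read() → 4 — value 4
step 6: #6 read() → 4 — value 4
step 7: #7 read() → 4 — value 4
step 8: #8 read() → 4 — value 4
step 9: #9 read() → 4 — value 4
step 10: #11 write(85) (pending, included) — value 85
step 11: #10 read() → 85 — value 85

linearizable — witness: #1, #2, #3, #4, #5, #6, #7, #8, #9, #11, #10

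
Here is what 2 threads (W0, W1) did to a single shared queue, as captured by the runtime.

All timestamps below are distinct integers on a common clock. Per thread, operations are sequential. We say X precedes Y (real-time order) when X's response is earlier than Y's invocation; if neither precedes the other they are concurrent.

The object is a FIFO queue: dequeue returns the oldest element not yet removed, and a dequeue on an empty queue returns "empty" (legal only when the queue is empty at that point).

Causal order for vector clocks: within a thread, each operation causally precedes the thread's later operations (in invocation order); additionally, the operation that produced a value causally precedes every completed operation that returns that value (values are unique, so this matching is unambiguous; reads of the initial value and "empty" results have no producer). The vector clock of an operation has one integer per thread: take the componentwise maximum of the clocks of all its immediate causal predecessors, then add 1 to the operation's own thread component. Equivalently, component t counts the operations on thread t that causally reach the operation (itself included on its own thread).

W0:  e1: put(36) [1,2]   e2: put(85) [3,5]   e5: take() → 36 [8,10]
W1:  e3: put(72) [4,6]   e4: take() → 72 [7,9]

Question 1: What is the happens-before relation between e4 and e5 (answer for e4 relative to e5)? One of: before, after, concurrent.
e4 spans [7,9], e5 spans [8,10]
the intervals overlap in both directions

concurrent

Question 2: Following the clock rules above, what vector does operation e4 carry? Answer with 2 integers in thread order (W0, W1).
e3, invoked 4, has no incoming edges; only W1's bump applies → (0, 1)
e1, invoked 1, has no incoming edges; only W0's bump applies → (1, 0)
from VC(e3)=(0, 1), e4 (invoked 7) maxes components and bumps W1 → (0, 2)
from VC(e1)=(1, 0), e2 (invoked 3) maxes components and bumps W0 → (2, 0)
from VC(e1)=(1, 0), VC(e2)=(2, 0), e5 (invoked 8) maxes components and bumps W0 → (3, 0)
target: VC(e4) = (0, 2)

(0, 2)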